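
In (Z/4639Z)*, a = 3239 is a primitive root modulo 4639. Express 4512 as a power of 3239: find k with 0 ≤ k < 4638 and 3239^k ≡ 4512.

Baby-step giant-step with m = ceil(sqrt(4638)) = 69.
Baby table (3239^j mod 4639 for j=0..68):
  0:1  1:3239  2:2342  3:973  4:1666  5:1017  6:373  7:2007
  8:1434  9:1087  10:4431  11:3582  12:4598  13:1732  14:1397  15:1858
  16:1279  17:54  18:3263  19:1215  20:1513  21:1823  22:3889  23:1586
  24:1681  25:3212  26:3030  27:2685  28:3229  29:2425  30:748  31:1214
  32:2913  33:4120  34:2916  35:4559  36:664  37:2839  38:1023  39:1251
  40:2142  41:2633  42:1805  43:1255  44:1181  45:2723  46:1058  47:3280
  48:610  49:4215  50:4447  51:4377  52:319  53:3383  54:219  55:4213
  56:2608  57:4332  58:3012  59:51  60:2824  61:3467  62:3233  63:1464
  64:838  65:467  66:299  67:3549  68:4408
Giant step factor: 3239^(-69) ≡ 3624 (mod 4639).
Scan 4512·3624^i mod 4639 for i = 0, 1, …:
  i=0: 4512   i=1: 3652   i=2: 4420   i=3: 4252
  i=4: 3129   i=5: 1780   i=6: 2510   i=7: 3800
  i=8: 2648   i=9: 2900     …   i=35: 980
  i=36: 2685
Match at i=36, j=27: k = 36·69 + 27 = 2511.

2511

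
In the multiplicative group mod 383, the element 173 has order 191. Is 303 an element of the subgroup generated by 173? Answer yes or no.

yes

303 ∈ ⟨173⟩ iff 303^191 ≡ 1 (mod 383), since |⟨173⟩| = 191.
303^191 mod 383 = 1.
Since 1 = 1, 303 lies in the subgroup.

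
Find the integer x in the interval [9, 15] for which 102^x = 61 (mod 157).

Compute 102^9 mod 157 = 65, then multiply by 102 repeatedly:
  102^9=65  102^10=36  102^11=61
Found 61 at exponent 11.

11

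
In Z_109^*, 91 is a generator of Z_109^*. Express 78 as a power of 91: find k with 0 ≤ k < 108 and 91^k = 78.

Baby-step giant-step with m = ceil(sqrt(108)) = 11.
Baby table (91^j mod 109 for j=0..10):
  0:1  1:91  2:106  3:54  4:9  5:56  6:82  7:50
  8:81  9:68  10:84
Giant step factor: 91^(-11) ≡ 39 (mod 109).
Scan 78·39^i mod 109 for i = 0, 1, …:
  i=0: 78   i=1: 99   i=2: 46   i=3: 50
Match at i=3, j=7: k = 3·11 + 7 = 40.

40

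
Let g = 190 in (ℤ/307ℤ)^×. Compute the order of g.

The order of 190 must divide p − 1 = 306 = 2 · 3^2 · 17.
Divisors: 1, 2, 3, 6, 9, 17, 18, 34, 51, 102, 153, 306.
Check each in increasing order: 190^1 ≡ 190;  190^2 ≡ 181;  190^3 ≡ 6;  190^6 ≡ 36;  190^9 ≡ 216;  190^17 ≡ 168;  190^18 ≡ 299;  190^34 ≡ 287;  190^51 ≡ 17;  190^102 ≡ 289;  190^153 ≡ 1.
Smallest exponent giving 1 is 153.

153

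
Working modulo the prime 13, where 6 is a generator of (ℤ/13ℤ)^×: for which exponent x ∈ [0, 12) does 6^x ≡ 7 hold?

7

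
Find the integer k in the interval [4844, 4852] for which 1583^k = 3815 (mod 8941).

Compute 1583^4844 mod 8941 = 4203, then multiply by 1583 repeatedly:
  1583^4844=4203  1583^4845=1245  1583^4846=3815
Found 3815 at exponent 4846.

4846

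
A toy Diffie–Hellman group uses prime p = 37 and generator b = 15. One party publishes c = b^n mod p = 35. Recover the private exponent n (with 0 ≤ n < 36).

7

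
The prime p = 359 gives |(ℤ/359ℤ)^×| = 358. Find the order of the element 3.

The order of 3 must divide p − 1 = 358 = 2 · 179.
Divisors: 1, 2, 179, 358.
Check each in increasing order: 3^1 ≡ 3;  3^2 ≡ 9;  3^179 ≡ 1.
Smallest exponent giving 1 is 179.

179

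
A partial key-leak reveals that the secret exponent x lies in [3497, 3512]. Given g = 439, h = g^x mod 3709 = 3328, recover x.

3512

Compute 439^3497 mod 3709 = 3676, then multiply by 439 repeatedly:
  439^3497=3676  439^3498=349  439^3499=1142  439^3500=623  439^3501=2740
  439^3502=1144  439^3503=1501  439^3504=2446  439^3505=1893  439^3506=211
  439^3507=3613  439^3508=2364  439^3509=2985  439^3510=1138  439^3511=2576
  439^3512=3328
Found 3328 at exponent 3512.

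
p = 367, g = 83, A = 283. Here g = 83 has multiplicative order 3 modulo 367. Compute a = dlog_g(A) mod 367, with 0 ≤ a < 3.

2

Successive powers of 83 modulo 367:
  83^0=1  83^1=83  83^2=283
So 83^2 ≡ 283 (mod 367), giving a = 2.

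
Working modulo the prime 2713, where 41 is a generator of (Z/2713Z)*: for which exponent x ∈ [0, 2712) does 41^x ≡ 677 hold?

Baby-step giant-step with m = ceil(sqrt(2712)) = 53.
Baby table (41^j mod 2713 for j=0..52):
  0:1  1:41  2:1681  3:1096  4:1528  5:249  6:2070  7:767
  8:1604  9:652  10:2315  11:2673  12:1073  13:585  14:2281  15:1279
  16:892  17:1303  18:1876  19:952  20:1050  21:2355  22:1600  23:488
  24:1017  25:1002  26:387  27:2302  28:2140  29:924  30:2615  31:1408
  32:755  33:1112  34:2184  35:15  36:615  37:798  38:162  39:1216
  40:1022  41:1207  42:653  43:2356  44:1641  45:2169  46:2113  47:2530
  48:636  49:1659  50:194  51:2528  52:554
Giant step factor: 41^(-53) ≡ 2345 (mod 2713).
Scan 677·2345^i mod 2713 for i = 0, 1, …:
  i=0: 677   i=1: 460   i=2: 1639   i=3: 1847
  i=4: 1267   i=5: 380   i=6: 1236   i=7: 936
  i=8: 103   i=9: 78     …   i=23: 2129
  i=24: 585
Match at i=24, j=13: x = 24·53 + 13 = 1285.

1285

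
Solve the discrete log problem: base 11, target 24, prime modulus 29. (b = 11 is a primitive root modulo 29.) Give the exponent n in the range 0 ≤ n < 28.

16

Successive powers of 11 modulo 29:
  11^0=1  11^1=11  11^2=5  11^3=26  11^4=25  11^5=14
  11^6=9  11^7=12  11^8=16  11^9=2  11^10=22  11^11=10
  11^12=23  11^13=21  11^14=28  11^15=18  11^16=24
So 11^16 ≡ 24 (mod 29), giving n = 16.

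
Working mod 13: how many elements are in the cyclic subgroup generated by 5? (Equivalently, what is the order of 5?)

4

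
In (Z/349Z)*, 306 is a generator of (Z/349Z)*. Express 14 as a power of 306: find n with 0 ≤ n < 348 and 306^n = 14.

64

Baby-step giant-step with m = ceil(sqrt(348)) = 19.
Baby table (306^j mod 349 for j=0..18):
  0:1  1:306  2:104  3:65  4:346  5:129  6:37  7:154
  8:9  9:311  10:238  11:236  12:322  13:114  14:333  15:339
  16:81  17:7  18:48
Giant step factor: 306^(-19) ≡ 128 (mod 349).
Scan 14·128^i mod 349 for i = 0, 1, …:
  i=0: 14   i=1: 47   i=2: 83   i=3: 154
Match at i=3, j=7: n = 3·19 + 7 = 64.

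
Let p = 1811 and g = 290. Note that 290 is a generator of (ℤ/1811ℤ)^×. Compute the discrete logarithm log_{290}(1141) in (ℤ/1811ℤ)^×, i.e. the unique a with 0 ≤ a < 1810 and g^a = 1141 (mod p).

Baby-step giant-step with m = ceil(sqrt(1810)) = 43.
Baby table (290^j mod 1811 for j=0..42):
  0:1  1:290  2:794  3:263  4:208  5:557  6:351  7:374
  8:1611  9:1763  10:568  11:1730  12:53  13:882  14:429  15:1262
  16:158  17:545  18:493  19:1712  20:266  21:1078  22:1128  23:1140
  24:998  25:1471  26:1005  27:1690  28:1130  29:1720  30:775  31:186
  32:1421  33:993  34:21  35:657  36:375  37:90  38:746  39:831
  40:127  41:610  42:1233
Giant step factor: 290^(-43) ≡ 106 (mod 1811).
Scan 1141·106^i mod 1811 for i = 0, 1, …:
  i=0: 1141   i=1: 1420   i=2: 207   i=3: 210
  i=4: 528   i=5: 1638   i=6: 1583   i=7: 1186
  i=8: 757   i=9: 558     …   i=35: 412
  i=36: 208
Match at i=36, j=4: a = 36·43 + 4 = 1552.

1552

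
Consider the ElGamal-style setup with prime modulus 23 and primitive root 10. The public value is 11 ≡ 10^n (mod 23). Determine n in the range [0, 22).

Successive powers of 10 modulo 23:
  10^0=1  10^1=10  10^2=8  10^3=11
So 10^3 ≡ 11 (mod 23), giving n = 3.

3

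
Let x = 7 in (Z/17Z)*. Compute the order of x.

16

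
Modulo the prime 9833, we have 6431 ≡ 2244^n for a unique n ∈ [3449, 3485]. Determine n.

Compute 2244^3449 mod 9833 = 3541, then multiply by 2244 repeatedly:
  2244^3449=3541  2244^3450=940  2244^3451=5098  2244^3452=4133  2244^3453=1933
  2244^3454=1299  2244^3455=4388  2244^3456=3839  2244^3457=1008  2244^3458=362
  2244^3459=6022  2244^3460=2826  2244^3461=9092  2244^3462=8806  2244^3463=6167
  2244^3464=3717  2244^3465=2564  2244^3466=1311  2244^3467=1817  2244^3468=6486
  2244^3469=1744  2244^3470=2  2244^3471=4488  2244^3472=2080  2244^3473=6678
  2244^3474=9773  2244^3475=3022  2244^3476=6431
Found 6431 at exponent 3476.

3476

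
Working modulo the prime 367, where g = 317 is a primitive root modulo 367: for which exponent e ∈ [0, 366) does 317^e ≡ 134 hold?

228

Baby-step giant-step with m = ceil(sqrt(366)) = 20.
Baby table (317^j mod 367 for j=0..19):
  0:1  1:317  2:298  3:147  4:357  5:133  6:323  7:365
  8:100  9:138  10:73  11:20  12:101  13:88  14:4  15:167
  16:91  17:221  18:327  19:165
Giant step factor: 317^(-20) ≡ 98 (mod 367).
Scan 134·98^i mod 367 for i = 0, 1, …:
  i=0: 134   i=1: 287   i=2: 234   i=3: 178
  i=4: 195   i=5: 26   i=6: 346   i=7: 144
  i=8: 166   i=9: 120   i=10: 16   i=11: 100
Match at i=11, j=8: e = 11·20 + 8 = 228.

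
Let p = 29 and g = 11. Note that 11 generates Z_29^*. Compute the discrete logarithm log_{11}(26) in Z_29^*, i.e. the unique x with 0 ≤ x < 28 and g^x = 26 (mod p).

3

Successive powers of 11 modulo 29:
  11^0=1  11^1=11  11^2=5  11^3=26
So 11^3 ≡ 26 (mod 29), giving x = 3.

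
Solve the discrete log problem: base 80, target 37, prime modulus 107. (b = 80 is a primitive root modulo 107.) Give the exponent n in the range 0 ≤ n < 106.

34

Baby-step giant-step with m = ceil(sqrt(106)) = 11.
Baby table (80^j mod 107 for j=0..10):
  0:1  1:80  2:87  3:5  4:79  5:7  6:25  7:74
  8:35  9:18  10:49
Giant step factor: 80^(-11) ≡ 96 (mod 107).
Scan 37·96^i mod 107 for i = 0, 1, …:
  i=0: 37   i=1: 21   i=2: 90   i=3: 80
Match at i=3, j=1: n = 3·11 + 1 = 34.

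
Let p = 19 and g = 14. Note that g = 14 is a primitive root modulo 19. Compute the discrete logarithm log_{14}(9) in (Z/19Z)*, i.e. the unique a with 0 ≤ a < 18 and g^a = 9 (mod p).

Successive powers of 14 modulo 19:
  14^0=1  14^1=14  14^2=6  14^3=8  14^4=17  14^5=10
  14^6=7  14^7=3  14^8=4  14^9=18  14^10=5  14^11=13
  14^12=11  14^13=2  14^14=9
So 14^14 ≡ 9 (mod 19), giving a = 14.

14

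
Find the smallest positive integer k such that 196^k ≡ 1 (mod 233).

58

The order of 196 must divide p − 1 = 232 = 2^3 · 29.
Divisors: 1, 2, 4, 8, 29, 58, 116, 232.
Check each in increasing order: 196^1 ≡ 196;  196^2 ≡ 204;  196^4 ≡ 142;  196^8 ≡ 126;  196^29 ≡ 232;  196^58 ≡ 1.
Smallest exponent giving 1 is 58.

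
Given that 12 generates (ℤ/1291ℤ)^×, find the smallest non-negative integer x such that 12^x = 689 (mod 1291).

Baby-step giant-step with m = ceil(sqrt(1290)) = 36.
Baby table (12^j mod 1291 for j=0..35):
  0:1  1:12  2:144  3:437  4:80  5:960  6:1192  7:103
  8:1236  9:631  10:1117  11:494  12:764  13:131  14:281  15:790
  16:443  17:152  18:533  19:1232  20:583  21:541  22:37  23:444
  24:164  25:677  26:378  27:663  28:210  29:1229  30:547  31:109
  32:17  33:204  34:1157  35:974
Giant step factor: 12^(-36) ≡ 711 (mod 1291).
Scan 689·711^i mod 1291 for i = 0, 1, …:
  i=0: 689   i=1: 590   i=2: 1206   i=3: 242
  i=4: 359   i=5: 922   i=6: 1005   i=7: 632
  i=8: 84   i=9: 338     …   i=14: 160
  i=15: 152
Match at i=15, j=17: x = 15·36 + 17 = 557.

557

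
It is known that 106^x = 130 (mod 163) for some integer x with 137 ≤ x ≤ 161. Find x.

139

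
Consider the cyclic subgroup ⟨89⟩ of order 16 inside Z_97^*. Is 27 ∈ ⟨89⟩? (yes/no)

⟨89⟩ has order 16; its elements mod 97 are {1, 8, 12, 18, 22, 27, 33, 47, 50, 64, 70, 75, 79, 85, 89, 96}.
27 is in this set.

yes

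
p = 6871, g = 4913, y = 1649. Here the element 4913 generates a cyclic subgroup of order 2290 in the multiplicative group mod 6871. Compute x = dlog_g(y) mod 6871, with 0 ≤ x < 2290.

603

Baby-step giant-step with m = ceil(sqrt(2290)) = 48.
Baby table (4913^j mod 6871 for j=0..47):
  0:1  1:4913  2:6617  3:2620  4:2677  5:1007  6:271  7:5320
  8:6747  9:2307  10:4012  11:4928  12:4731  13:5681  14:751  15:6807
  16:1634  17:2514  18:4095  19:447  20:4262  21:3269  22:3070  23:1065
  24:3514  25:4330  26:674  27:6411  28:579  29:33  30:4096  31:5360
  32:4008  33:5889  34:5747  35:2072  36:3785  37:2779  38:550  39:1847
  40:4591  41:4961  42:1956  43:4170  44:4759  45:5825  46:510  47:4586
Giant step factor: 4913^(-48) ≡ 1682 (mod 6871).
Scan 1649·1682^i mod 6871 for i = 0, 1, …:
  i=0: 1649   i=1: 4605   i=2: 1993   i=3: 6049
  i=4: 5338   i=5: 4990   i=6: 3689   i=7: 385
  i=8: 1696   i=9: 1207   i=10: 3229   i=11: 3088
  i=12: 6411
Match at i=12, j=27: x = 12·48 + 27 = 603.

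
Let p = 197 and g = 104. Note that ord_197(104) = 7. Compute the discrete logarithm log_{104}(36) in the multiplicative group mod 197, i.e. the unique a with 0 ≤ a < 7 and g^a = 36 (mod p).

Successive powers of 104 modulo 197:
  104^0=1  104^1=104  104^2=178  104^3=191  104^4=164  104^5=114
  104^6=36
So 104^6 ≡ 36 (mod 197), giving a = 6.

6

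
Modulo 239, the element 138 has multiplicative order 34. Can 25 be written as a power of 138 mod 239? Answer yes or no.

25 ∈ ⟨138⟩ iff 25^34 ≡ 1 (mod 239), since |⟨138⟩| = 34.
25^34 mod 239 = 201.
Since 201 ≠ 1, 25 does not lie in the subgroup.

no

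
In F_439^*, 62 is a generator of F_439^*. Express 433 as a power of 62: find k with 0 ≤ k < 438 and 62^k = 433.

30

Baby-step giant-step with m = ceil(sqrt(438)) = 21.
Baby table (62^j mod 439 for j=0..20):
  0:1  1:62  2:332  3:390  4:35  5:414  6:206  7:41
  8:347  9:3  10:186  11:118  12:292  13:105  14:364  15:179
  16:123  17:163  18:9  19:119  20:354
Giant step factor: 62^(-21) ≡ 219 (mod 439).
Scan 433·219^i mod 439 for i = 0, 1, …:
  i=0: 433   i=1: 3
Match at i=1, j=9: k = 1·21 + 9 = 30.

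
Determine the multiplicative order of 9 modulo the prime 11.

5

The order of 9 must divide p − 1 = 10 = 2 · 5.
Divisors: 1, 2, 5, 10.
Check each in increasing order: 9^1 ≡ 9;  9^2 ≡ 4;  9^5 ≡ 1.
Smallest exponent giving 1 is 5.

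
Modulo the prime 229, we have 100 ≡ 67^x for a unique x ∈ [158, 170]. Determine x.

Compute 67^158 mod 229 = 209, then multiply by 67 repeatedly:
  67^158=209  67^159=34  67^160=217  67^161=112  67^162=176
  67^163=113  67^164=14  67^165=22  67^166=100
Found 100 at exponent 166.

166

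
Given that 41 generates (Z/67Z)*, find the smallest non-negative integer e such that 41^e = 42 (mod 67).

51

Baby-step giant-step with m = ceil(sqrt(66)) = 9.
Baby table (41^j mod 67 for j=0..8):
  0:1  1:41  2:6  3:45  4:36  5:2  6:15  7:12
  8:23
Giant step factor: 41^(-9) ≡ 27 (mod 67).
Scan 42·27^i mod 67 for i = 0, 1, …:
  i=0: 42   i=1: 62   i=2: 66   i=3: 40
  i=4: 8   i=5: 15
Match at i=5, j=6: e = 5·9 + 6 = 51.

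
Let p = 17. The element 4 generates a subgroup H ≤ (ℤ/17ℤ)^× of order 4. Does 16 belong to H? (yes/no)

16 ∈ ⟨4⟩ iff 16^4 ≡ 1 (mod 17), since |⟨4⟩| = 4.
16^4 mod 17 = 1.
Since 1 = 1, 16 lies in the subgroup.

yes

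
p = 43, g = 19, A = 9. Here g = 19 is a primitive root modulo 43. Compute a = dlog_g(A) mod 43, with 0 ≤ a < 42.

20

Baby-step giant-step with m = ceil(sqrt(42)) = 7.
Baby table (19^j mod 43 for j=0..6):
  0:1  1:19  2:17  3:22  4:31  5:30  6:11
Giant step factor: 19^(-7) ≡ 7 (mod 43).
Scan 9·7^i mod 43 for i = 0, 1, …:
  i=0: 9   i=1: 20   i=2: 11
Match at i=2, j=6: a = 2·7 + 6 = 20.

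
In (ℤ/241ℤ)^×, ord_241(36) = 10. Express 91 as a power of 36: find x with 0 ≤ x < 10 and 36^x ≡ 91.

2

Successive powers of 36 modulo 241:
  36^0=1  36^1=36  36^2=91
So 36^2 ≡ 91 (mod 241), giving x = 2.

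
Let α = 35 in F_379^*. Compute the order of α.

378

The order of 35 must divide p − 1 = 378 = 2 · 3^3 · 7.
Divisors: 1, 2, 3, 6, 7, 9, 14, 18, 21, 27, 42, 54, 63, 126, 189, 378.
Check each in increasing order: 35^1 ≡ 35;  35^2 ≡ 88;  35^3 ≡ 48;  35^6 ≡ 30;  35^7 ≡ 292;  35^9 ≡ 303;  35^14 ≡ 368;  35^18 ≡ 91;  35^21 ≡ 199;  35^27 ≡ 285;  35^42 ≡ 185;  35^54 ≡ 119;  35^63 ≡ 52;  35^126 ≡ 51;  35^189 ≡ 378;  35^378 ≡ 1.
Smallest exponent giving 1 is 378.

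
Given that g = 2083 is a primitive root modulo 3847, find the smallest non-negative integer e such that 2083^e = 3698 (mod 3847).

Baby-step giant-step with m = ceil(sqrt(3846)) = 63.
Baby table (2083^j mod 3847 for j=0..62):
  0:1  1:2083  2:3320  3:2501  4:745  5:1494  6:3626  7:1297
  8:1057  9:1247  10:776  11:668  12:2677  13:1888  14:1070  15:1397
  16:1619  17:2405  18:821  19:2075  20:2044  21:2870  22:3819  23:3228
  24:3215  25:3065  26:2222  27:485  28:2341  29:2154  30:1180  31:3554
  32:1354  33:531  34:1984  35:994  36:816  37:3201  38:832  39:1906
  40:94  41:3452  42:473  43:427  44:784  45:1944  46:2308  47:2661
  48:3183  49:1808  50:3698  51:1240  52:1583  53:510  54:558  55:520
  56:2153  57:2944  58:234  59:2700  60:3633  61:490  62:1215
Giant step factor: 2083^(-63) ≡ 3839 (mod 3847).
Scan 3698·3839^i mod 3847 for i = 0, 1, …:
  i=0: 3698
Match at i=0, j=50: e = 0·63 + 50 = 50.

50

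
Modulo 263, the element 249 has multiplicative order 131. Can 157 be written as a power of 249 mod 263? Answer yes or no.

yes

157 ∈ ⟨249⟩ iff 157^131 ≡ 1 (mod 263), since |⟨249⟩| = 131.
157^131 mod 263 = 1.
Since 1 = 1, 157 lies in the subgroup.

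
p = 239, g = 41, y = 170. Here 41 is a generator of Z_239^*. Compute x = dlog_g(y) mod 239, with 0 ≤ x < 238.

130

Baby-step giant-step with m = ceil(sqrt(238)) = 16.
Baby table (41^j mod 239 for j=0..15):
  0:1  1:41  2:8  3:89  4:64  5:234  6:34  7:199
  8:33  9:158  10:25  11:69  12:200  13:74  14:166  15:114
Giant step factor: 41^(-16) ≡ 124 (mod 239).
Scan 170·124^i mod 239 for i = 0, 1, …:
  i=0: 170   i=1: 48   i=2: 216   i=3: 16
  i=4: 72   i=5: 85   i=6: 24   i=7: 108
  i=8: 8
Match at i=8, j=2: x = 8·16 + 2 = 130.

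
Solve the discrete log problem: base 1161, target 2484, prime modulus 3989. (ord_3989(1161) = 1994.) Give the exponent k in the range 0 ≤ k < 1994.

Baby-step giant-step with m = ceil(sqrt(1994)) = 45.
Baby table (1161^j mod 3989 for j=0..44):
  0:1  1:1161  2:3628  3:3713  4:2673  5:3900  6:385  7:217
  8:630  9:1443  10:3932  11:1636  12:632  13:3765  14:3210  15:1084
  16:1989  17:3587  18:3980  19:1518  20:3249  21:2484  22:3866  23:801
  24:524  25:2036  26:2308  27:2969  28:513  29:1232  30:2290  31:2016
  32:3022  33:2211  34:2044  35:3618  36:81  37:2294  38:2671  39:1578
  40:1107  41:769  42:3262  43:1621  44:3162
Giant step factor: 1161^(-45) ≡ 1656 (mod 3989).
Scan 2484·1656^i mod 3989 for i = 0, 1, …:
  i=0: 2484
Match at i=0, j=21: k = 0·45 + 21 = 21.

21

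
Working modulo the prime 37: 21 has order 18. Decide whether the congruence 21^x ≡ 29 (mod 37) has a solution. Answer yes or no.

⟨21⟩ has order 18; its elements mod 37 are {1, 3, 4, 7, 9, 10, 11, 12, 16, 21, 25, 26, 27, 28, 30, 33, 34, 36}.
29 is not in this set.

no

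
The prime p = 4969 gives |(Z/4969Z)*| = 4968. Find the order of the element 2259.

4968

The order of 2259 must divide p − 1 = 4968 = 2^3 · 3^3 · 23.
Divisors: 1, 2, 3, 4, 6, 8, 9, 12, 18, 23, 24, 27, 36, 46, 54, 69, 72, 92, 108, 138, 184, 207, 216, 276, 414, 552, 621, 828, 1242, 1656, 2484, 4968.
Check each in increasing order: 2259^1 ≡ 2259;  2259^2 ≡ 4887;  2259^3 ≡ 3584;  2259^4 ≡ 1755;  2259^6 ≡ 191;  2259^8 ≡ 4214;  2259^9 ≡ 3791;  2259^12 ≡ 1698;  2259^18 ≡ 1333;  2259^23 ≡ 3256;  2259^24 ≡ 1184;  2259^27 ≡ 4899;  2259^36 ≡ 2956;  2259^46 ≡ 2659;  2259^54 ≡ 4900;  2259^69 ≡ 1706;  2259^72 ≡ 2434;  2259^92 ≡ 4363;  2259^108 ≡ 4761;  2259^138 ≡ 3571;  2259^184 ≡ 4499;  2259^207 ≡ 132;  2259^216 ≡ 3512;  2259^276 ≡ 1587;  2259^414 ≡ 2517;  2259^552 ≡ 4255;  2259^621 ≡ 4290;  2259^828 ≡ 4783;  2259^1242 ≡ 3893;  2259^1656 ≡ 4782;  2259^2484 ≡ 4968;  2259^4968 ≡ 1.
Smallest exponent giving 1 is 4968.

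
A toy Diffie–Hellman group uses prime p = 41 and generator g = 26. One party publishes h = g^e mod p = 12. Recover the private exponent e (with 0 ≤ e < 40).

11

Successive powers of 26 modulo 41:
  26^0=1  26^1=26  26^2=20  26^3=28  26^4=31  26^5=27
  26^6=5  26^7=7  26^8=18  26^9=17  26^10=32  26^11=12
So 26^11 ≡ 12 (mod 41), giving e = 11.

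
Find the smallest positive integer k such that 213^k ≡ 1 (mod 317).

158

The order of 213 must divide p − 1 = 316 = 2^2 · 79.
Divisors: 1, 2, 4, 79, 158, 316.
Check each in increasing order: 213^1 ≡ 213;  213^2 ≡ 38;  213^4 ≡ 176;  213^79 ≡ 316;  213^158 ≡ 1.
Smallest exponent giving 1 is 158.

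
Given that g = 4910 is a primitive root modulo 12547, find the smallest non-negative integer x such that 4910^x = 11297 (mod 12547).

Baby-step giant-step with m = ceil(sqrt(12546)) = 113.
Baby table (4910^j mod 12547 for j=0..112):
  0:1  1:4910  2:5313  3:1617  4:9766  5:8973  6:4913  7:7496
  8:5009  9:2070  10:630  11:6738  12:9688  13:2403  14:4550  15:6840
  16:8628  17:4808  18:6373  19:11759  20:7943  21:4054  22:5598  23:8250
  24:5784  25:5579  26:2789  27:5213  28:12497  29:5440  30:10384  31:6979
  32:1033  33:3042  34:5290  35:1610  36:490  37:9423  38:6141  39:1869
  40:4933  41:5320  42:10893  43:9316  44:7745  45:10540  46:7572  47:1759
  48:4354  49:10599  50:8681  51:1551  52:11928  53:9631  54:11114  55:2837
  56:2500  57:4034  58:7774  59:2366  60:11085  61:11011  62:11534  63:7329
  64:594  65:5636  66:6625  67:6926  68:4290  69:10034  70:7418  71:10986
  72:1707  73:12521  74:10357  75:12426  76:8146  77:9571  78:5095  79:10279
  80:5856  81:7783  82:8915  83:8714  84:470  85:11599  86:257  87:7170
  88:10365  89:1518  90:462  91:9960  92:7941  93:6781  94:7519  95:5016
  96:11346  97:180  98:5510  99:2768  100:2479  101:1300  102:9124  103:6050
  104:6751  105:10783  106:8737  107:477  108:8328  109:12354  110:5942  111:3445
  112:1594
Giant step factor: 4910^(-113) ≡ 6278 (mod 12547).
Scan 11297·6278^i mod 12547 for i = 0, 1, …:
  i=0: 11297   i=1: 6922   i=2: 6055   i=3: 8427
  i=4: 6554   i=5: 4399   i=6: 975   i=7: 10661
  i=8: 4060   i=9: 5723     …   i=43: 9650
  i=44: 5784
Match at i=44, j=24: x = 44·113 + 24 = 4996.

4996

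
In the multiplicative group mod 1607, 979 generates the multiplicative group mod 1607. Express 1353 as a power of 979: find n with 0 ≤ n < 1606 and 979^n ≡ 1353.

1327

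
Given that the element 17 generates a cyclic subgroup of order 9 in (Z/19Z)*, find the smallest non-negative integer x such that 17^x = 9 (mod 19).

Successive powers of 17 modulo 19:
  17^0=1  17^1=17  17^2=4  17^3=11  17^4=16  17^5=6
  17^6=7  17^7=5  17^8=9
So 17^8 ≡ 9 (mod 19), giving x = 8.

8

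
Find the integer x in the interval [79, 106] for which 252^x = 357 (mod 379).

79

Compute 252^79 mod 379 = 357, then multiply by 252 repeatedly:
  252^79=357
Found 357 at exponent 79.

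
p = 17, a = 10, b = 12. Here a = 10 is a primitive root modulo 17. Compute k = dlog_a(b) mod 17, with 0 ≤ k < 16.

15

Successive powers of 10 modulo 17:
  10^0=1  10^1=10  10^2=15  10^3=14  10^4=4  10^5=6
  10^6=9  10^7=5  10^8=16  10^9=7  10^10=2  10^11=3
  10^12=13  10^13=11  10^14=8  10^15=12
So 10^15 ≡ 12 (mod 17), giving k = 15.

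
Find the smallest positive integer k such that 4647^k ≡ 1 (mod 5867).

The order of 4647 must divide p − 1 = 5866 = 2 · 7 · 419.
Divisors: 1, 2, 7, 14, 419, 838, 2933, 5866.
Check each in increasing order: 4647^1 ≡ 4647;  4647^2 ≡ 4049;  4647^7 ≡ 5209;  4647^14 ≡ 4673;  4647^419 ≡ 5534;  4647^838 ≡ 5283;  4647^2933 ≡ 5866;  4647^5866 ≡ 1.
Smallest exponent giving 1 is 5866.

5866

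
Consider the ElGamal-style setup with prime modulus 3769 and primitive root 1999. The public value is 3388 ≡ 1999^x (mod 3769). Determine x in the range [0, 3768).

Baby-step giant-step with m = ceil(sqrt(3768)) = 62.
Baby table (1999^j mod 3769 for j=0..61):
  0:1  1:1999  2:861  3:2475  4:2597  5:1490  6:1000  7:1430
  8:1668  9:2536  10:159  11:1245  12:1215  13:1549  14:2102  15:3232
  16:702  17:1230  18:1382  19:3710  20:2667  21:1967  22:966  23:1306
  24:2546  25:1304  26:2317  27:3351  28:1136  29:1926  30:1925  31:3695
  32:2834  33:359  34:1531  35:41  36:2810  37:1380  38:3481  39:945
  40:786  41:3310  42:2095  43:546  44:2213  45:2750  46:2048  47:818
  48:3205  49:3264  50:597  51:2399  52:1433  53:127  54:1350  55:46
  56:1498  57:1916  58:780  59:2623  60:698  61:772
Giant step factor: 1999^(-62) ≡ 3270 (mod 3769).
Scan 3388·3270^i mod 3769 for i = 0, 1, …:
  i=0: 3388   i=1: 1669   i=2: 118   i=3: 1422
  i=4: 2763   i=5: 717   i=6: 272   i=7: 3725
  i=8: 3111   i=9: 439   i=10: 3310
Match at i=10, j=41: x = 10·62 + 41 = 661.

661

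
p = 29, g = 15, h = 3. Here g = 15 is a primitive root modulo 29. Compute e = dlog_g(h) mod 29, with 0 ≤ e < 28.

23

Successive powers of 15 modulo 29:
  15^0=1  15^1=15  15^2=22  15^3=11  15^4=20  15^5=10
  15^6=5  15^7=17  15^8=23  15^9=26  15^10=13  15^11=21
  15^12=25  15^13=27  15^14=28  15^15=14  15^16=7  15^17=18
  15^18=9  15^19=19  15^20=24  15^21=12  15^22=6  15^23=3
So 15^23 ≡ 3 (mod 29), giving e = 23.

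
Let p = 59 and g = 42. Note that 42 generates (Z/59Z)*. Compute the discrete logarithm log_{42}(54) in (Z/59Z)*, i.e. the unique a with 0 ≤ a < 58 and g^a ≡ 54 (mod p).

19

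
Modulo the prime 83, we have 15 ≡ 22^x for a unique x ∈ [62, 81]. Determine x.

63

Compute 22^62 mod 83 = 12, then multiply by 22 repeatedly:
  22^62=12  22^63=15
Found 15 at exponent 63.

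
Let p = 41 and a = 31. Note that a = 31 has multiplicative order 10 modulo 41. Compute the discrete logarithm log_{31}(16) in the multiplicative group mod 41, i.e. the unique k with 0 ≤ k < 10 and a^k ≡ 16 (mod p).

8

Successive powers of 31 modulo 41:
  31^0=1  31^1=31  31^2=18  31^3=25  31^4=37  31^5=40
  31^6=10  31^7=23  31^8=16
So 31^8 ≡ 16 (mod 41), giving k = 8.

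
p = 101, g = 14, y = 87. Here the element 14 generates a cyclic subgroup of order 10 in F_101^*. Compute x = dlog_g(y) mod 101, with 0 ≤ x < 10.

Successive powers of 14 modulo 101:
  14^0=1  14^1=14  14^2=95  14^3=17  14^4=36  14^5=100
  14^6=87
So 14^6 ≡ 87 (mod 101), giving x = 6.

6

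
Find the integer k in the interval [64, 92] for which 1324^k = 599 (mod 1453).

72

Compute 1324^64 mod 1453 = 351, then multiply by 1324 repeatedly:
  1324^64=351  1324^65=1217  1324^66=1384  1324^67=183  1324^68=1094
  1324^69=1268  1324^70=617  1324^71=322  1324^72=599
Found 599 at exponent 72.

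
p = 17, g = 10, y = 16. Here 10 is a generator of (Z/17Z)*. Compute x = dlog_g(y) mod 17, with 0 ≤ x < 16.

Successive powers of 10 modulo 17:
  10^0=1  10^1=10  10^2=15  10^3=14  10^4=4  10^5=6
  10^6=9  10^7=5  10^8=16
So 10^8 ≡ 16 (mod 17), giving x = 8.

8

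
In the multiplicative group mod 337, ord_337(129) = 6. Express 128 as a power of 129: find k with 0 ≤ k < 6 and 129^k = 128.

2

Successive powers of 129 modulo 337:
  129^0=1  129^1=129  129^2=128
So 129^2 ≡ 128 (mod 337), giving k = 2.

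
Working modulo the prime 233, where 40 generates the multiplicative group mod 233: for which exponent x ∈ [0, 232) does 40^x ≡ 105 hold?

Baby-step giant-step with m = ceil(sqrt(232)) = 16.
Baby table (40^j mod 233 for j=0..15):
  0:1  1:40  2:202  3:158  4:29  5:228  6:33  7:155
  8:142  9:88  10:25  11:68  12:157  13:222  14:26  15:108
Giant step factor: 40^(-16) ≡ 135 (mod 233).
Scan 105·135^i mod 233 for i = 0, 1, …:
  i=0: 105   i=1: 195   i=2: 229   i=3: 159
  i=4: 29
Match at i=4, j=4: x = 4·16 + 4 = 68.

68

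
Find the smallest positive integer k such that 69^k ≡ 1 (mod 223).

The order of 69 must divide p − 1 = 222 = 2 · 3 · 37.
Divisors: 1, 2, 3, 6, 37, 74, 111, 222.
Check each in increasing order: 69^1 ≡ 69;  69^2 ≡ 78;  69^3 ≡ 30;  69^6 ≡ 8;  69^37 ≡ 183;  69^74 ≡ 39;  69^111 ≡ 1.
Smallest exponent giving 1 is 111.

111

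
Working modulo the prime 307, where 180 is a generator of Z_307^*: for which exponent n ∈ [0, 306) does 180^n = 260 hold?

302

Baby-step giant-step with m = ceil(sqrt(306)) = 18.
Baby table (180^j mod 307 for j=0..17):
  0:1  1:180  2:165  3:228  4:209  5:166  6:101  7:67
  8:87  9:3  10:233  11:188  12:70  13:13  14:191  15:303
  16:201  17:261
Giant step factor: 180^(-18) ≡ 273 (mod 307).
Scan 260·273^i mod 307 for i = 0, 1, …:
  i=0: 260   i=1: 63   i=2: 7   i=3: 69
  i=4: 110   i=5: 251   i=6: 62   i=7: 41
  i=8: 141   i=9: 118     …   i=15: 184
  i=16: 191
Match at i=16, j=14: n = 16·18 + 14 = 302.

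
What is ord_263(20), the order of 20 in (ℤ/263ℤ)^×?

262

The order of 20 must divide p − 1 = 262 = 2 · 131.
Divisors: 1, 2, 131, 262.
Check each in increasing order: 20^1 ≡ 20;  20^2 ≡ 137;  20^131 ≡ 262;  20^262 ≡ 1.
Smallest exponent giving 1 is 262.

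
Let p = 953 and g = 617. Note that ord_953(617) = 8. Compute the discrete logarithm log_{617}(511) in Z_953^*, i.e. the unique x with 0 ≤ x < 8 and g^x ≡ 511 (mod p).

6

Successive powers of 617 modulo 953:
  617^0=1  617^1=617  617^2=442  617^3=156  617^4=952  617^5=336
  617^6=511
So 617^6 ≡ 511 (mod 953), giving x = 6.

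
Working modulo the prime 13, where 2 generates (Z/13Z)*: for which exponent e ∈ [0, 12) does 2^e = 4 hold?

Successive powers of 2 modulo 13:
  2^0=1  2^1=2  2^2=4
So 2^2 ≡ 4 (mod 13), giving e = 2.

2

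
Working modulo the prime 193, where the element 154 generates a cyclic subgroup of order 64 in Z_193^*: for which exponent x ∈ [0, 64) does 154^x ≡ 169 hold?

26

Baby-step giant-step with m = ceil(sqrt(64)) = 8.
Baby table (154^j mod 193 for j=0..7):
  0:1  1:154  2:170  3:125  4:143  5:20  6:185  7:119
Giant step factor: 154^(-8) ≡ 150 (mod 193).
Scan 169·150^i mod 193 for i = 0, 1, …:
  i=0: 169   i=1: 67   i=2: 14   i=3: 170
Match at i=3, j=2: x = 3·8 + 2 = 26.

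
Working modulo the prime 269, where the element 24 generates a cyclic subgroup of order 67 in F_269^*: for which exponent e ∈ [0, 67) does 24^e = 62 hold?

43

Baby-step giant-step with m = ceil(sqrt(67)) = 9.
Baby table (24^j mod 269 for j=0..8):
  0:1  1:24  2:38  3:105  4:99  5:224  6:265  7:173
  8:117
Giant step factor: 24^(-9) ≡ 57 (mod 269).
Scan 62·57^i mod 269 for i = 0, 1, …:
  i=0: 62   i=1: 37   i=2: 226   i=3: 239
  i=4: 173
Match at i=4, j=7: e = 4·9 + 7 = 43.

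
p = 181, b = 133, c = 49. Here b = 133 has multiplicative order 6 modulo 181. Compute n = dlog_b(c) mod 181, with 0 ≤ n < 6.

Successive powers of 133 modulo 181:
  133^0=1  133^1=133  133^2=132  133^3=180  133^4=48  133^5=49
So 133^5 ≡ 49 (mod 181), giving n = 5.

5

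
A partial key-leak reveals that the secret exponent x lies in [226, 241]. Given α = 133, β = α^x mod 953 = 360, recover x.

Compute 133^226 mod 953 = 898, then multiply by 133 repeatedly:
  133^226=898  133^227=309  133^228=118  133^229=446  133^230=232
  133^231=360
Found 360 at exponent 231.

231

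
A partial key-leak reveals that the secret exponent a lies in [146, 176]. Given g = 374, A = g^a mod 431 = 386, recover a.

163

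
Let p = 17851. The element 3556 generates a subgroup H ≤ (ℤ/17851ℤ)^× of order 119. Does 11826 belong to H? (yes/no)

no

11826 ∈ ⟨3556⟩ iff 11826^119 ≡ 1 (mod 17851), since |⟨3556⟩| = 119.
11826^119 mod 17851 = 11603.
Since 11603 ≠ 1, 11826 does not lie in the subgroup.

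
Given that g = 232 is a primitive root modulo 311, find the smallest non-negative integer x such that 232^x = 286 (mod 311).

Baby-step giant-step with m = ceil(sqrt(310)) = 18.
Baby table (232^j mod 311 for j=0..17):
  0:1  1:232  2:21  3:207  4:130  5:304  6:242  7:164
  8:106  9:23  10:49  11:172  12:96  13:191  14:150  15:279
  16:40  17:261
Giant step factor: 232^(-18) ≡ 107 (mod 311).
Scan 286·107^i mod 311 for i = 0, 1, …:
  i=0: 286   i=1: 124   i=2: 206   i=3: 272
  i=4: 181   i=5: 85   i=6: 76   i=7: 46
  i=8: 257   i=9: 131   i=10: 22   i=11: 177
  i=12: 279
Match at i=12, j=15: x = 12·18 + 15 = 231.

231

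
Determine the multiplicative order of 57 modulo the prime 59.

29

The order of 57 must divide p − 1 = 58 = 2 · 29.
Divisors: 1, 2, 29, 58.
Check each in increasing order: 57^1 ≡ 57;  57^2 ≡ 4;  57^29 ≡ 1.
Smallest exponent giving 1 is 29.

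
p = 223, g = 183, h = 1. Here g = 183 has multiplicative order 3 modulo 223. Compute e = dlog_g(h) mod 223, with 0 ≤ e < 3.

0

Successive powers of 183 modulo 223:
  183^0=1
So 183^0 ≡ 1 (mod 223), giving e = 0.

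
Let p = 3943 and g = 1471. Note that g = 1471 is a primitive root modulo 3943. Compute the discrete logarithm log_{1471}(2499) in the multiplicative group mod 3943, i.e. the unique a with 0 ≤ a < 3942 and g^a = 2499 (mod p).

3073

Baby-step giant-step with m = ceil(sqrt(3942)) = 63.
Baby table (1471^j mod 3943 for j=0..62):
  0:1  1:1471  2:3077  3:3646  4:786  5:907  6:1463  7:3138
  8:2688  9:3162  10:2505  11:2093  12:3263  13:1242  14:1373  15:867
  16:1768  17:2291  18:2739  19:3266  20:1712  21:2718  22:3919  23:183
  24:1069  25:3185  26:851  27:1890  28:375  29:3548  30:2519  31:2972
  32:2968  33:1027  34:548  35:1736  36:2535  37:2850  38:941  39:218
  40:1295  41:476  42:2285  43:1799  44:576  45:3494  46:1945  47:2420
  48:3234  49:1956  50:2829  51:1594  52:2632  53:3589  54:3685  55:2953
  56:2620  57:1709  58:2248  59:2574  60:1074  61:2654  62:464
Giant step factor: 1471^(-63) ≡ 516 (mod 3943).
Scan 2499·516^i mod 3943 for i = 0, 1, …:
  i=0: 2499   i=1: 123   i=2: 380   i=3: 2873
  i=4: 3843   i=5: 3602   i=6: 1479   i=7: 2165
  i=8: 1271   i=9: 1298     …   i=47: 3580
  i=48: 1956
Match at i=48, j=49: a = 48·63 + 49 = 3073.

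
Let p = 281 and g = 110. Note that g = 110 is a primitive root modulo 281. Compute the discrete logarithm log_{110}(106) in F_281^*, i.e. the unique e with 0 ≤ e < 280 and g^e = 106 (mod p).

Baby-step giant-step with m = ceil(sqrt(280)) = 17.
Baby table (110^j mod 281 for j=0..16):
  0:1  1:110  2:17  3:184  4:8  5:37  6:136  7:67
  8:64  9:15  10:245  11:255  12:231  13:120  14:274  15:73
  16:162
Giant step factor: 110^(-17) ≡ 269 (mod 281).
Scan 106·269^i mod 281 for i = 0, 1, …:
  i=0: 106   i=1: 133   i=2: 90   i=3: 44
  i=4: 34   i=5: 154   i=6: 119   i=7: 258
  i=8: 276   i=9: 60     …   i=14: 172
  i=15: 184
Match at i=15, j=3: e = 15·17 + 3 = 258.

258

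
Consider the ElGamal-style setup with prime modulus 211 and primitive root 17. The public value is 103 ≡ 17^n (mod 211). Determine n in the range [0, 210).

Baby-step giant-step with m = ceil(sqrt(210)) = 15.
Baby table (17^j mod 211 for j=0..14):
  0:1  1:17  2:78  3:60  4:176  5:38  6:13  7:10
  8:170  9:147  10:178  11:72  12:169  13:130  14:100
Giant step factor: 17^(-15) ≡ 88 (mod 211).
Scan 103·88^i mod 211 for i = 0, 1, …:
  i=0: 103   i=1: 202   i=2: 52   i=3: 145
  i=4: 100
Match at i=4, j=14: n = 4·15 + 14 = 74.

74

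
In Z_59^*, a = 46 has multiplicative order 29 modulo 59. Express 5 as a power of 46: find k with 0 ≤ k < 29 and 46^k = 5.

4

Successive powers of 46 modulo 59:
  46^0=1  46^1=46  46^2=51  46^3=45  46^4=5
So 46^4 ≡ 5 (mod 59), giving k = 4.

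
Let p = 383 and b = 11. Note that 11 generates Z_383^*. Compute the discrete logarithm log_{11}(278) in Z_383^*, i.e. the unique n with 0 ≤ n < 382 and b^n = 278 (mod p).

220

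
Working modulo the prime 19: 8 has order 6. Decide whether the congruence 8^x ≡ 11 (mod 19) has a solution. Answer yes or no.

yes

11 ∈ ⟨8⟩ iff 11^6 ≡ 1 (mod 19), since |⟨8⟩| = 6.
11^6 mod 19 = 1.
Since 1 = 1, 11 lies in the subgroup.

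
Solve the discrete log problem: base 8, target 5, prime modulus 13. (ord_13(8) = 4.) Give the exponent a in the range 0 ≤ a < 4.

3

Successive powers of 8 modulo 13:
  8^0=1  8^1=8  8^2=12  8^3=5
So 8^3 ≡ 5 (mod 13), giving a = 3.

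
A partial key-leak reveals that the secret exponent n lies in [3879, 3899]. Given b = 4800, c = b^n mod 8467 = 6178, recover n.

3885

Compute 4800^3879 mod 8467 = 4889, then multiply by 4800 repeatedly:
  4800^3879=4889  4800^3880=5143  4800^3881=5095  4800^3882=3304  4800^3883=509
  4800^3884=4704  4800^3885=6178
Found 6178 at exponent 3885.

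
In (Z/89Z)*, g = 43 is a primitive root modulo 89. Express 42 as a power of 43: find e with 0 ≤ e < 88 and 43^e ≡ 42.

58

Baby-step giant-step with m = ceil(sqrt(88)) = 10.
Baby table (43^j mod 89 for j=0..9):
  0:1  1:43  2:69  3:30  4:44  5:23  6:10  7:74
  8:67  9:33
Giant step factor: 43^(-10) ≡ 71 (mod 89).
Scan 42·71^i mod 89 for i = 0, 1, …:
  i=0: 42   i=1: 45   i=2: 80   i=3: 73
  i=4: 21   i=5: 67
Match at i=5, j=8: e = 5·10 + 8 = 58.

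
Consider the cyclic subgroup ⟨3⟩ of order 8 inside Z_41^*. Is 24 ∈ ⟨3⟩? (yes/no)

⟨3⟩ has order 8; its elements mod 41 are {1, 3, 9, 14, 27, 32, 38, 40}.
24 is not in this set.

no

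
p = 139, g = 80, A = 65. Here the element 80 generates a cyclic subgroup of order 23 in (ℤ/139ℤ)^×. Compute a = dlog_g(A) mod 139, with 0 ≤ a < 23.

Successive powers of 80 modulo 139:
  80^0=1  80^1=80  80^2=6  80^3=63  80^4=36  80^5=100
  80^6=77  80^7=44  80^8=45  80^9=125  80^10=131  80^11=55
  80^12=91  80^13=52  80^14=129  80^15=34  80^16=79  80^17=65
So 80^17 ≡ 65 (mod 139), giving a = 17.

17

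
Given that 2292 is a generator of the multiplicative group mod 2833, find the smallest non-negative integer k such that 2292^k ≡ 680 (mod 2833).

Baby-step giant-step with m = ceil(sqrt(2832)) = 54.
Baby table (2292^j mod 2833 for j=0..53):
  0:1  1:2292  2:882  3:1615  4:1682  5:2264  6:1865  7:2416
  8:1790  9:496  10:799  11:1190  12:2134  13:1370  14:1076  15:1482
  16:2810  17:1111  18:2378  19:2517  20:976  21:1755  22:2433  23:1092
  24:1325  25:2757  26:1454  27:960  28:1912  29:2486  30:749  31:2743
  32:529  33:2777  34:1966  35:1602  36:216  37:2130  38:701  39:381
  40:688  41:1748  42:554  43:584  44:1352  45:2315  46:2604  47:2070
  48:1998  49:1288  50:110  51:2816  52:698  53:2004
Giant step factor: 2292^(-54) ≡ 2438 (mod 2833).
Scan 680·2438^i mod 2833 for i = 0, 1, …:
  i=0: 680   i=1: 535   i=2: 1150   i=3: 1863
  i=4: 695   i=5: 276   i=6: 1467   i=7: 1300
  i=8: 2106   i=9: 1032     …   i=23: 233
  i=24: 1454
Match at i=24, j=26: k = 24·54 + 26 = 1322.

1322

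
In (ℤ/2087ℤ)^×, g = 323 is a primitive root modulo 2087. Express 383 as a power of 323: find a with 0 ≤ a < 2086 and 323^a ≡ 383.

Baby-step giant-step with m = ceil(sqrt(2086)) = 46.
Baby table (323^j mod 2087 for j=0..45):
  0:1  1:323  2:2066  3:1565  4:441  5:527  6:1174  7:1455
  8:390  9:750  10:158  11:946  12:856  13:1004  14:807  15:1873
  16:1836  17:320  18:1097  19:1628  20:2007  21:1291  22:1680  23:20
  24:199  25:1667  26:2082  27:472  28:105  29:523  30:1969  31:1539
  32:391  33:1073  34:137  35:424  36:1297  37:1531  38:1981  39:1241
  40:139  41:1070  42:1255  43:487  44:776  45:208
Giant step factor: 323^(-46) ≡ 1967 (mod 2087).
Scan 383·1967^i mod 2087 for i = 0, 1, …:
  i=0: 383   i=1: 2041   i=2: 1346   i=3: 1266
  i=4: 431   i=5: 455   i=6: 1749   i=7: 907
  i=8: 1771   i=9: 354     …   i=41: 1559
  i=42: 750
Match at i=42, j=9: a = 42·46 + 9 = 1941.

1941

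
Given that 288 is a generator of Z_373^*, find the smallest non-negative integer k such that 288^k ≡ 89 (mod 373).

Baby-step giant-step with m = ceil(sqrt(372)) = 20.
Baby table (288^j mod 373 for j=0..19):
  0:1  1:288  2:138  3:206  4:21  5:80  6:287  7:223
  8:68  9:188  10:59  11:207  12:309  13:218  14:120  15:244
  16:148  17:102  18:282  19:275
Giant step factor: 288^(-20) ≡ 370 (mod 373).
Scan 89·370^i mod 373 for i = 0, 1, …:
  i=0: 89   i=1: 106   i=2: 55   i=3: 208
  i=4: 122   i=5: 7   i=6: 352   i=7: 63
  i=8: 184   i=9: 194     …   i=14: 229
  i=15: 59
Match at i=15, j=10: k = 15·20 + 10 = 310.

310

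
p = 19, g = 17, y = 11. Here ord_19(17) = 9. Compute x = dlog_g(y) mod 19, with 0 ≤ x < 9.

3

Successive powers of 17 modulo 19:
  17^0=1  17^1=17  17^2=4  17^3=11
So 17^3 ≡ 11 (mod 19), giving x = 3.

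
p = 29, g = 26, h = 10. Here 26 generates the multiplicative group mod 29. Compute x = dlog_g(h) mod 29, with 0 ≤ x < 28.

Successive powers of 26 modulo 29:
  26^0=1  26^1=26  26^2=9  26^3=2  26^4=23  26^5=18
  26^6=4  26^7=17  26^8=7  26^9=8  26^10=5  26^11=14
  26^12=16  26^13=10
So 26^13 ≡ 10 (mod 29), giving x = 13.

13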